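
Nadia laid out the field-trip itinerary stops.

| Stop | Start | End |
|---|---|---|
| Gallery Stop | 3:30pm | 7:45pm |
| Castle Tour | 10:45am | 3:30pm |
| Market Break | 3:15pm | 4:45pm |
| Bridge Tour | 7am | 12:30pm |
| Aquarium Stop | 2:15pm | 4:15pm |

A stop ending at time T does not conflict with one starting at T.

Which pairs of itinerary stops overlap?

Aquarium Stop & Castle Tour, Aquarium Stop & Gallery Stop, Aquarium Stop & Market Break, Bridge Tour & Castle Tour, Castle Tour & Market Break, Gallery Stop & Market Break

Sorted by start: Bridge Tour, Castle Tour, Aquarium Stop, Market Break, Gallery Stop.
Castle Tour starts before Bridge Tour ends → Bridge Tour and Castle Tour overlap.
Aquarium Stop starts after Bridge Tour ends, so nothing later overlaps Bridge Tour either.
Aquarium Stop starts before Castle Tour ends → Castle Tour and Aquarium Stop overlap.
Market Break starts before Castle Tour ends → Castle Tour and Market Break overlap.
Gallery Stop starts exactly when Castle Tour ends (back-to-back, no overlap).
Market Break starts before Aquarium Stop ends → Aquarium Stop and Market Break overlap.
Gallery Stop starts before Aquarium Stop ends → Aquarium Stop and Gallery Stop overlap.
Gallery Stop starts before Market Break ends → Market Break and Gallery Stop overlap.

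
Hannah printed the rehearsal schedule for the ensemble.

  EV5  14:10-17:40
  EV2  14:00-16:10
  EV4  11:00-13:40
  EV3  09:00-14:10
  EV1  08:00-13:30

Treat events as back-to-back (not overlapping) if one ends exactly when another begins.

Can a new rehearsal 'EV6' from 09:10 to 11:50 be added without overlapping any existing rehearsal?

EV1: starts 08:00 before EV6 ends 11:50, and ends 13:30 after EV6 starts 09:10 → overlap.
EV3: starts 09:00 before EV6 ends 11:50, and ends 14:10 after EV6 starts 09:10 → overlap.
EV4: starts 11:00 before EV6 ends 11:50, and ends 13:40 after EV6 starts 09:10 → overlap.
EV2: starts 14:00 at or after EV6 ends 11:50 → clear.
EV5: starts 14:10 at or after EV6 ends 11:50 → clear.
EV6 overlaps EV1, EV3, EV4.

No — it overlaps EV1, EV3, EV4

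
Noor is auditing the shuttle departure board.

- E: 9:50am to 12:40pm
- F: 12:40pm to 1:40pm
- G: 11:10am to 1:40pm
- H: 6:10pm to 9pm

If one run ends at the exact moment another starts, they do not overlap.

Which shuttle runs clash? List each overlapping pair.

Sorted by start: E, G, F, H.
G starts before E ends → E and G overlap.
F starts exactly when E ends (back-to-back, no overlap), so nothing later overlaps E either.
F starts before G ends → G and F overlap.
H starts after G ends.
H starts after F ends.

E & G, F & G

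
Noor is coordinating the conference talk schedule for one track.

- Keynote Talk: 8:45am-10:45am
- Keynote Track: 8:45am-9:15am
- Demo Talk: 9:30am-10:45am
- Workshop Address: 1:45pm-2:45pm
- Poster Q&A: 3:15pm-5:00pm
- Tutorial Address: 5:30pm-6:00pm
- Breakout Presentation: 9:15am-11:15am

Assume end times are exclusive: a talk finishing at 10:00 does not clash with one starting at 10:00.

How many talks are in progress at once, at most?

Walk through starts and ends in time order (an end at T is processed before a start at T):
8:45am start Keynote Talk → 1
8:45am start Keynote Track → 2
9:15am end Keynote Track → 1
9:15am start Breakout Presentation → 2
9:30am start Demo Talk → 3
10:45am end Demo Talk → 2
10:45am end Keynote Talk → 1
11:15am end Breakout Presentation → 0
1:45pm start Workshop Address → 1
2:45pm end Workshop Address → 0
3:15pm start Poster Q&A → 1
5:00pm end Poster Q&A → 0
5:30pm start Tutorial Address → 1
6:00pm end Tutorial Address → 0
Peak is 3, at 9:30am (Breakout Presentation, Demo Talk, Keynote Talk).

3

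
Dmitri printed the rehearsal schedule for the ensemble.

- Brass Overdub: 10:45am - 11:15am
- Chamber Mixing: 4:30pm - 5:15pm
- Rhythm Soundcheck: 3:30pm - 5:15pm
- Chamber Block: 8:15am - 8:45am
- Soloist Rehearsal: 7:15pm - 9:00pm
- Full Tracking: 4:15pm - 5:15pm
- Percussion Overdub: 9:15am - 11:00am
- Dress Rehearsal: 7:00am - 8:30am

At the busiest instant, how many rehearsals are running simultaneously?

Walk through starts and ends in time order (an end at T is processed before a start at T):
7:00am start Dress Rehearsal → 1
8:15am start Chamber Block → 2
8:30am end Dress Rehearsal → 1
8:45am end Chamber Block → 0
9:15am start Percussion Overdub → 1
10:45am start Brass Overdub → 2
11:00am end Percussion Overdub → 1
11:15am end Brass Overdub → 0
3:30pm start Rhythm Soundcheck → 1
4:15pm start Full Tracking → 2
4:30pm start Chamber Mixing → 3
5:15pm end Chamber Mixing → 2
5:15pm end Full Tracking → 1
5:15pm end Rhythm Soundcheck → 0
7:15pm start Soloist Rehearsal → 1
9:00pm end Soloist Rehearsal → 0
Peak is 3, at 4:30pm (Chamber Mixing, Full Tracking, Rhythm Soundcheck).

3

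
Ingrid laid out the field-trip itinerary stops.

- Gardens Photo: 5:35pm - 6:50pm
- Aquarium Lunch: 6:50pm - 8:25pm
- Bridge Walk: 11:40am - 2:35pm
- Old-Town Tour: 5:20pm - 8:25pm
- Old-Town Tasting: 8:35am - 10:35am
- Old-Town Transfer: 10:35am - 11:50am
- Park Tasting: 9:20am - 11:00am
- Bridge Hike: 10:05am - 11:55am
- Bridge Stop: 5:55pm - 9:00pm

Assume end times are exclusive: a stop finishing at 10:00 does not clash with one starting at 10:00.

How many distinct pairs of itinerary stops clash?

12

Check each pair: they overlap iff neither finishes before the other starts.
Sorted by start: Old-Town Tasting, Park Tasting, Bridge Hike, Old-Town Transfer, Bridge Walk, Old-Town Tour, Gardens Photo, Bridge Stop, Aquarium Lunch.
Park Tasting starts before Old-Town Tasting ends → Old-Town Tasting and Park Tasting overlap.
Bridge Hike starts before Old-Town Tasting ends → Old-Town Tasting and Bridge Hike overlap.
Old-Town Transfer starts exactly when Old-Town Tasting ends (back-to-back, no overlap); Old-Town Tasting is clear from here.
Bridge Hike starts before Park Tasting ends → Park Tasting and Bridge Hike overlap.
Old-Town Transfer starts before Park Tasting ends → Park Tasting and Old-Town Transfer overlap.
Bridge Walk starts after Park Tasting ends; Park Tasting is clear from here.
Old-Town Transfer starts before Bridge Hike ends → Bridge Hike and Old-Town Transfer overlap.
Bridge Walk starts before Bridge Hike ends → Bridge Hike and Bridge Walk overlap.
Old-Town Tour starts after Bridge Hike ends; Bridge Hike is clear from here.
Bridge Walk starts before Old-Town Transfer ends → Old-Town Transfer and Bridge Walk overlap.
Old-Town Tour starts after Old-Town Transfer ends; Old-Town Transfer is clear from here.
Old-Town Tour starts after Bridge Walk ends; Bridge Walk is clear from here.
Gardens Photo starts before Old-Town Tour ends → Old-Town Tour and Gardens Photo overlap.
Bridge Stop starts before Old-Town Tour ends → Old-Town Tour and Bridge Stop overlap.
Aquarium Lunch starts before Old-Town Tour ends → Old-Town Tour and Aquarium Lunch overlap.
Bridge Stop starts before Gardens Photo ends → Gardens Photo and Bridge Stop overlap.
Aquarium Lunch starts exactly when Gardens Photo ends (back-to-back, no overlap).
Aquarium Lunch starts before Bridge Stop ends → Bridge Stop and Aquarium Lunch overlap.
Overlapping pairs: Aquarium Lunch & Bridge Stop, Aquarium Lunch & Old-Town Tour, Bridge Hike & Bridge Walk, Bridge Hike & Old-Town Tasting, Bridge Hike & Old-Town Transfer, Bridge Hike & Park Tasting, Bridge Stop & Gardens Photo, Bridge Stop & Old-Town Tour, Bridge Walk & Old-Town Transfer, Gardens Photo & Old-Town Tour, Old-Town Tasting & Park Tasting, Old-Town Transfer & Park Tasting — 12 in total.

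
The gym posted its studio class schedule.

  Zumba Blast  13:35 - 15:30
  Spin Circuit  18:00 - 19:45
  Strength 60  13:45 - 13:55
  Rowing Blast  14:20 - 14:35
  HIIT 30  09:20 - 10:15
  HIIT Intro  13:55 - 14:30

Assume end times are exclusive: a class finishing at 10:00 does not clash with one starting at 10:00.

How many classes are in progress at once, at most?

3

Sweep the timeline, counting +1 at each start and −1 at each end (ends before starts at a tie):
09:20 start HIIT 30 → 1
10:15 end HIIT 30 → 0
13:35 start Zumba Blast → 1
13:45 start Strength 60 → 2
13:55 end Strength 60 → 1
13:55 start HIIT Intro → 2
14:20 start Rowing Blast → 3
14:30 end HIIT Intro → 2
14:35 end Rowing Blast → 1
15:30 end Zumba Blast → 0
18:00 start Spin Circuit → 1
19:45 end Spin Circuit → 0
Peak is 3, at 14:20 (HIIT Intro, Rowing Blast, Zumba Blast).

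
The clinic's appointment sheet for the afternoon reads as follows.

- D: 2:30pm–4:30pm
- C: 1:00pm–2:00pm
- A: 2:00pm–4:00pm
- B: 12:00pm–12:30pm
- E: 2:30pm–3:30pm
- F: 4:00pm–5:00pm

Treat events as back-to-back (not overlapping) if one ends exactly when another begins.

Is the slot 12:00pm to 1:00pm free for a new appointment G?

B: starts 12:00pm before G ends 1:00pm, and ends 12:30pm after G starts 12:00pm → overlap.
C: starts 1:00pm at or after G ends 1:00pm → clear.
A: starts 2:00pm at or after G ends 1:00pm → clear.
D: starts 2:30pm at or after G ends 1:00pm → clear.
E: starts 2:30pm at or after G ends 1:00pm → clear.
F: starts 4:00pm at or after G ends 1:00pm → clear.
G overlaps B.

No — it overlaps B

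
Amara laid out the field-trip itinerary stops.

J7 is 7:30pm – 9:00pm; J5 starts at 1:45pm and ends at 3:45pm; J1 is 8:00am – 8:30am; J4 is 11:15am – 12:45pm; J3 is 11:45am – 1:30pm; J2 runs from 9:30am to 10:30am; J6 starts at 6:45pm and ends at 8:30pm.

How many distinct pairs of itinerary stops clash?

Check each pair: they overlap iff neither finishes before the other starts.
Sorted by start: J1, J2, J4, J3, J5, J6, J7.
J2 starts after J1 ends, so J1 has no further overlaps.
J4 starts after J2 ends, so J2 has no further overlaps.
J3 starts before J4 ends → J4 and J3 overlap.
J5 starts after J4 ends, so J4 has no further overlaps.
J5 starts after J3 ends, so J3 has no further overlaps.
J6 starts after J5 ends, so J5 has no further overlaps.
J7 starts before J6 ends → J6 and J7 overlap.
Overlapping pairs: J3 & J4, J6 & J7 — 2 in total.

2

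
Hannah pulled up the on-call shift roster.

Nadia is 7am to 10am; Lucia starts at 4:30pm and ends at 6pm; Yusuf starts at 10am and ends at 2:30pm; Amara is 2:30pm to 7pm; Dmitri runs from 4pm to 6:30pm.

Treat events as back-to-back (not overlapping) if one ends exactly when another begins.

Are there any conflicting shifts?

Two intervals overlap when each starts before the other ends.
Sorted by start: Nadia, Yusuf, Amara, Dmitri, Lucia.
Yusuf starts exactly when Nadia ends (back-to-back, no overlap) — done with Nadia.
Amara starts exactly when Yusuf ends (back-to-back, no overlap) — done with Yusuf.
Dmitri starts before Amara ends → Amara and Dmitri overlap.
That's a conflict, so the schedule is not conflict-free.

Yes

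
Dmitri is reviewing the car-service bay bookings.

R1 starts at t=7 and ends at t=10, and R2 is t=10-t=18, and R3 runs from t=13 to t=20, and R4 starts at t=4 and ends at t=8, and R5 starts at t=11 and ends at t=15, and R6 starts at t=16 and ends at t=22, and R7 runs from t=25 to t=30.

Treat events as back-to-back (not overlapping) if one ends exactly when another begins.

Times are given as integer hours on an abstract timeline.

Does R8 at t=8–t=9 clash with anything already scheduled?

Yes — it overlaps R1

R4: ends t=8 at or before R8 starts t=8 → clear.
R1: starts t=7 before R8 ends t=9, and ends t=10 after R8 starts t=8 → overlap.
R2: starts t=10 at or after R8 ends t=9 → clear.
R5: starts t=11 at or after R8 ends t=9 → clear.
R3: starts t=13 at or after R8 ends t=9 → clear.
R6: starts t=16 at or after R8 ends t=9 → clear.
R7: starts t=25 at or after R8 ends t=9 → clear.
R8 overlaps R1.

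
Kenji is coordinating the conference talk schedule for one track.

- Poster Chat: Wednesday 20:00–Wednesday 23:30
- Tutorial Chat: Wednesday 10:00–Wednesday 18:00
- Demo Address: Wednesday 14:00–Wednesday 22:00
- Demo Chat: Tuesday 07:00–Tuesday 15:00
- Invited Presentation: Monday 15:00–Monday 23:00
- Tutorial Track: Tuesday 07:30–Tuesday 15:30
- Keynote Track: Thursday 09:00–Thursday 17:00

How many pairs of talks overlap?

Sorted by start: Invited Presentation, Demo Chat, Tutorial Track, Tutorial Chat, Demo Address, Poster Chat, Keynote Track.
Demo Chat starts after Invited Presentation ends, so nothing later overlaps Invited Presentation either.
Tutorial Track starts before Demo Chat ends → Demo Chat and Tutorial Track overlap.
Tutorial Chat starts after Demo Chat ends, so nothing later overlaps Demo Chat either.
Tutorial Chat starts after Tutorial Track ends, so nothing later overlaps Tutorial Track either.
Demo Address starts before Tutorial Chat ends → Tutorial Chat and Demo Address overlap.
Poster Chat starts after Tutorial Chat ends, so nothing later overlaps Tutorial Chat either.
Poster Chat starts before Demo Address ends → Demo Address and Poster Chat overlap.
Keynote Track starts after Demo Address ends.
Keynote Track starts after Poster Chat ends.
Overlapping pairs: Demo Address & Poster Chat, Demo Address & Tutorial Chat, Demo Chat & Tutorial Track — 3 in total.

3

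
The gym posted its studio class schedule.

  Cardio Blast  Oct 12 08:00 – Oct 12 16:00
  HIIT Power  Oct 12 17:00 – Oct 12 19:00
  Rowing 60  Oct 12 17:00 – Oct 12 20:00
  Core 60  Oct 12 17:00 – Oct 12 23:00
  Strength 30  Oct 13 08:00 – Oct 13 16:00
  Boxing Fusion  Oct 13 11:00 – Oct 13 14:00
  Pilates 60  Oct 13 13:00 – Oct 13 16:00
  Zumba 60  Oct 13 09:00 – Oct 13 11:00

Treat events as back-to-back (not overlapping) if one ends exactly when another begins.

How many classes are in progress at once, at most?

3

Walk through starts and ends in time order (an end at T is processed before a start at T):
Oct 12 08:00 start Cardio Blast → 1
Oct 12 16:00 end Cardio Blast → 0
Oct 12 17:00 start Core 60 → 1
Oct 12 17:00 start HIIT Power → 2
Oct 12 17:00 start Rowing 60 → 3
Oct 12 19:00 end HIIT Power → 2
Oct 12 20:00 end Rowing 60 → 1
Oct 12 23:00 end Core 60 → 0
Oct 13 08:00 start Strength 30 → 1
Oct 13 09:00 start Zumba 60 → 2
Oct 13 11:00 end Zumba 60 → 1
Oct 13 11:00 start Boxing Fusion → 2
Oct 13 13:00 start Pilates 60 → 3
Oct 13 14:00 end Boxing Fusion → 2
Oct 13 16:00 end Pilates 60 → 1
Oct 13 16:00 end Strength 30 → 0
Peak is 3, at Oct 12 17:00 (Core 60, HIIT Power, Rowing 60).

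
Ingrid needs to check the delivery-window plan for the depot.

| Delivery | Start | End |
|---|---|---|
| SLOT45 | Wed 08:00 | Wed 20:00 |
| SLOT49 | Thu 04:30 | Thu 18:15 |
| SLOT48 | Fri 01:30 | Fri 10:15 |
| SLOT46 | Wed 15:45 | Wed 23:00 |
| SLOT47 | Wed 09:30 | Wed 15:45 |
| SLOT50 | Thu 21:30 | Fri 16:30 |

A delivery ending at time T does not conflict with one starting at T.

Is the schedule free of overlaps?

No

Two intervals overlap when each starts before the other ends.
Sorted by start: SLOT45, SLOT47, SLOT46, SLOT49, SLOT50, SLOT48.
SLOT47 starts before SLOT45 ends → SLOT45 and SLOT47 overlap.
That's a conflict, so the schedule is not conflict-free.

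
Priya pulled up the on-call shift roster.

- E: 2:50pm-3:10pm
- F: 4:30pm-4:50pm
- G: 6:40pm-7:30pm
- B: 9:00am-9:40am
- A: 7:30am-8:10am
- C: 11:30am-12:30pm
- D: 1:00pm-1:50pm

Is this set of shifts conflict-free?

Two intervals overlap when each starts before the other ends.
Sorted by start: A, B, C, D, E, F, G.
B starts after A ends; A is clear from here.
C starts after B ends; B is clear from here.
D starts after C ends; C is clear from here.
E starts after D ends; D is clear from here.
F starts after E ends; E is clear from here.
G starts after F ends.
Every pair is clear; the schedule has no overlaps.

Yes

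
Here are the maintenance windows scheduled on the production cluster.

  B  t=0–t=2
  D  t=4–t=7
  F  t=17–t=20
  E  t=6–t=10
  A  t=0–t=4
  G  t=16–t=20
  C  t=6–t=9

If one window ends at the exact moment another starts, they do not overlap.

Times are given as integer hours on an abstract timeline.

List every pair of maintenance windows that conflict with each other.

A & B, C & D, C & E, D & E, F & G

Sorted by start: A, B, D, C, E, G, F.
B starts before A ends → A and B overlap.
D starts exactly when A ends (back-to-back, no overlap), so nothing later overlaps A either.
D starts after B ends, so nothing later overlaps B either.
C starts before D ends → D and C overlap.
E starts before D ends → D and E overlap.
G starts after D ends, so nothing later overlaps D either.
E starts before C ends → C and E overlap.
G starts after C ends, so nothing later overlaps C either.
G starts after E ends, so nothing later overlaps E either.
F starts before G ends → G and F overlap.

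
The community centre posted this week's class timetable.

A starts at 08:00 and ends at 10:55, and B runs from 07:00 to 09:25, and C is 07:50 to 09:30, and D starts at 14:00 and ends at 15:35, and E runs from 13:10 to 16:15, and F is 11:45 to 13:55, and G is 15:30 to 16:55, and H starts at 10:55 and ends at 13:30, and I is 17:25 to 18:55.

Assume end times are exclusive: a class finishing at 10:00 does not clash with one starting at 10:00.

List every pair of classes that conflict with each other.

A & B, A & C, B & C, D & E, D & G, E & F, E & G, E & H, F & H

Sorted by start: B, C, A, H, F, E, D, G, I.
C starts before B ends → B and C overlap.
A starts before B ends → B and A overlap.
H starts after B ends; B is clear from here.
A starts before C ends → C and A overlap.
H starts after C ends; C is clear from here.
H starts exactly when A ends (back-to-back, no overlap); A is clear from here.
F starts before H ends → H and F overlap.
E starts before H ends → H and E overlap.
D starts after H ends; H is clear from here.
E starts before F ends → F and E overlap.
D starts after F ends; F is clear from here.
D starts before E ends → E and D overlap.
G starts before E ends → E and G overlap.
I starts after E ends.
G starts before D ends → D and G overlap.
I starts after D ends.
I starts after G ends.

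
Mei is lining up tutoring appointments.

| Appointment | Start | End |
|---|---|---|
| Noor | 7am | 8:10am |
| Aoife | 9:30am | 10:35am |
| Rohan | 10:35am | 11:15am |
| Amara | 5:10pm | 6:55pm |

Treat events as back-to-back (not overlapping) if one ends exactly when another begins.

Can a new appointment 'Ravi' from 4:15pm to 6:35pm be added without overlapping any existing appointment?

No — it overlaps Amara

Noor: ends 8:10am at or before Ravi starts 4:15pm → clear.
Aoife: ends 10:35am at or before Ravi starts 4:15pm → clear.
Rohan: ends 11:15am at or before Ravi starts 4:15pm → clear.
Amara: starts 5:10pm before Ravi ends 6:35pm, and ends 6:55pm after Ravi starts 4:15pm → overlap.
Ravi overlaps Amara.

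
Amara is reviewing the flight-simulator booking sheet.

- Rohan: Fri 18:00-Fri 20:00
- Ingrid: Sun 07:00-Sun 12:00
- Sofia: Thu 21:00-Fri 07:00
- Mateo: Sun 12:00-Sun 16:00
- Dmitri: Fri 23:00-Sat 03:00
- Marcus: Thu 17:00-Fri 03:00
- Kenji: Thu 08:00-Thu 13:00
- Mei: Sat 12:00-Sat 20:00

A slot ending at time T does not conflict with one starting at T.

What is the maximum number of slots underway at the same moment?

2

Sweep the timeline, counting +1 at each start and −1 at each end (ends before starts at a tie):
Thu 08:00 start Kenji → 1
Thu 13:00 end Kenji → 0
Thu 17:00 start Marcus → 1
Thu 21:00 start Sofia → 2
Fri 03:00 end Marcus → 1
Fri 07:00 end Sofia → 0
Fri 18:00 start Rohan → 1
Fri 20:00 end Rohan → 0
Fri 23:00 start Dmitri → 1
Sat 03:00 end Dmitri → 0
Sat 12:00 start Mei → 1
Sat 20:00 end Mei → 0
Sun 07:00 start Ingrid → 1
Sun 12:00 end Ingrid → 0
Sun 12:00 start Mateo → 1
Sun 16:00 end Mateo → 0
Peak is 2, at Thu 21:00 (Marcus, Sofia).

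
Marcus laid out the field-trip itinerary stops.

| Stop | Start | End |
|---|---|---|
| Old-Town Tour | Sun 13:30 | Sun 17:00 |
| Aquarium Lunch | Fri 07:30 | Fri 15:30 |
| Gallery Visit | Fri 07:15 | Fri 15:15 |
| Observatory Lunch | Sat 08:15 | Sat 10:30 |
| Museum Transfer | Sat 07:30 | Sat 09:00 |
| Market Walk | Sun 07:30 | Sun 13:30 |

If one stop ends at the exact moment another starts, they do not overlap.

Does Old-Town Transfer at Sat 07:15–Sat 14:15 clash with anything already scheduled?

Yes — it overlaps Museum Transfer, Observatory Lunch

Gallery Visit: ends Fri 15:15 at or before Old-Town Transfer starts Sat 07:15 → clear.
Aquarium Lunch: ends Fri 15:30 at or before Old-Town Transfer starts Sat 07:15 → clear.
Museum Transfer: starts Sat 07:30 before Old-Town Transfer ends Sat 14:15, and ends Sat 09:00 after Old-Town Transfer starts Sat 07:15 → overlap.
Observatory Lunch: starts Sat 08:15 before Old-Town Transfer ends Sat 14:15, and ends Sat 10:30 after Old-Town Transfer starts Sat 07:15 → overlap.
Market Walk: starts Sun 07:30 at or after Old-Town Transfer ends Sat 14:15 → clear.
Old-Town Tour: starts Sun 13:30 at or after Old-Town Transfer ends Sat 14:15 → clear.
Old-Town Transfer overlaps Observatory Lunch, Museum Transfer.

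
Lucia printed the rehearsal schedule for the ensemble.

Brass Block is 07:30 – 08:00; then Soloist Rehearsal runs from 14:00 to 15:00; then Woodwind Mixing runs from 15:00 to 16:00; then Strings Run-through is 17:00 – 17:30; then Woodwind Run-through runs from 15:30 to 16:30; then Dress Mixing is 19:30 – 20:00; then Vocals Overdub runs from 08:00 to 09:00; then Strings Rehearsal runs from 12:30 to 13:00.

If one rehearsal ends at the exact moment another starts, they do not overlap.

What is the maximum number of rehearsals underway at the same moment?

Sort all start/end points and keep a running count:
07:30 start Brass Block → 1
08:00 end Brass Block → 0
08:00 start Vocals Overdub → 1
09:00 end Vocals Overdub → 0
12:30 start Strings Rehearsal → 1
13:00 end Strings Rehearsal → 0
14:00 start Soloist Rehearsal → 1
15:00 end Soloist Rehearsal → 0
15:00 start Woodwind Mixing → 1
15:30 start Woodwind Run-through → 2
16:00 end Woodwind Mixing → 1
16:30 end Woodwind Run-through → 0
17:00 start Strings Run-through → 1
17:30 end Strings Run-through → 0
19:30 start Dress Mixing → 1
20:00 end Dress Mixing → 0
Peak is 2, at 15:30 (Woodwind Mixing, Woodwind Run-through).

2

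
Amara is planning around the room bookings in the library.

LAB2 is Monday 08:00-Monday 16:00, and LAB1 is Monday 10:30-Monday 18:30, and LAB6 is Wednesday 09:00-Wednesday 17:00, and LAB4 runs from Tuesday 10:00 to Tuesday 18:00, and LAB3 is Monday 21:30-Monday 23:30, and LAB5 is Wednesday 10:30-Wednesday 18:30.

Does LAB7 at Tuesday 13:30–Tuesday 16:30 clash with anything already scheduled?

LAB2: ends Monday 16:00 at or before LAB7 starts Tuesday 13:30 → clear.
LAB1: ends Monday 18:30 at or before LAB7 starts Tuesday 13:30 → clear.
LAB3: ends Monday 23:30 at or before LAB7 starts Tuesday 13:30 → clear.
LAB4: starts Tuesday 10:00 before LAB7 ends Tuesday 16:30, and ends Tuesday 18:00 after LAB7 starts Tuesday 13:30 → overlap.
LAB6: starts Wednesday 09:00 at or after LAB7 ends Tuesday 16:30 → clear.
LAB5: starts Wednesday 10:30 at or after LAB7 ends Tuesday 16:30 → clear.
LAB7 overlaps LAB4.

Yes — it overlaps LAB4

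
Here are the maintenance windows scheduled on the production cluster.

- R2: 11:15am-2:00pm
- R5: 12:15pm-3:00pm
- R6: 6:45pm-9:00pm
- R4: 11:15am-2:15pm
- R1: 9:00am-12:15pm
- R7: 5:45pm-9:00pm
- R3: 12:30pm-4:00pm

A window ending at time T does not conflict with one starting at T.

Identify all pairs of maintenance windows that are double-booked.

R1 & R2, R1 & R4, R2 & R3, R2 & R4, R2 & R5, R3 & R4, R3 & R5, R4 & R5, R6 & R7

Sorted by start: R1, R2, R4, R5, R3, R7, R6.
R2 starts before R1 ends → R1 and R2 overlap.
R4 starts before R1 ends → R1 and R4 overlap.
R5 starts exactly when R1 ends (back-to-back, no overlap); R1 is clear from here.
R4 starts before R2 ends → R2 and R4 overlap.
R5 starts before R2 ends → R2 and R5 overlap.
R3 starts before R2 ends → R2 and R3 overlap.
R7 starts after R2 ends; R2 is clear from here.
R5 starts before R4 ends → R4 and R5 overlap.
R3 starts before R4 ends → R4 and R3 overlap.
R7 starts after R4 ends; R4 is clear from here.
R3 starts before R5 ends → R5 and R3 overlap.
R7 starts after R5 ends; R5 is clear from here.
R7 starts after R3 ends; R3 is clear from here.
R6 starts before R7 ends → R7 and R6 overlap.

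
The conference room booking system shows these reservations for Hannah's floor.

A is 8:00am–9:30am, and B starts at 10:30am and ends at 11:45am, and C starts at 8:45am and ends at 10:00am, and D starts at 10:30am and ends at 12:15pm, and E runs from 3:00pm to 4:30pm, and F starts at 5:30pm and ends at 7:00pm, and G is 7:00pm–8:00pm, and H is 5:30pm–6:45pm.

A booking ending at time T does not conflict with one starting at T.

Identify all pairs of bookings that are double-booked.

Sorted by start: A, C, B, D, E, F, H, G.
C starts before A ends → A and C overlap.
B starts after A ends — done with A.
B starts after C ends — done with C.
D starts before B ends → B and D overlap.
E starts after B ends — done with B.
E starts after D ends — done with D.
F starts after E ends — done with E.
H starts before F ends → F and H overlap.
G starts exactly when F ends (back-to-back, no overlap).
G starts after H ends.

A & C, B & D, F & H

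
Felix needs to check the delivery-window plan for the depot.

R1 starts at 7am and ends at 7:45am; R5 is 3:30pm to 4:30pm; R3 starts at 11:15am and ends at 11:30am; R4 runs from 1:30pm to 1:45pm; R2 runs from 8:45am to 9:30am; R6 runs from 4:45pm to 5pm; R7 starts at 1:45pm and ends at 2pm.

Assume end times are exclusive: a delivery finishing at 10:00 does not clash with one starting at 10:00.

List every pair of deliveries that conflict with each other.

Two intervals overlap when each starts before the other ends.
Sorted by start: R1, R2, R3, R4, R7, R5, R6.
R2 starts after R1 ends, so nothing later overlaps R1 either.
R3 starts after R2 ends, so nothing later overlaps R2 either.
R4 starts after R3 ends, so nothing later overlaps R3 either.
R7 starts exactly when R4 ends (back-to-back, no overlap), so nothing later overlaps R4 either.
R5 starts after R7 ends, so nothing later overlaps R7 either.
R6 starts after R5 ends.

no overlapping pairs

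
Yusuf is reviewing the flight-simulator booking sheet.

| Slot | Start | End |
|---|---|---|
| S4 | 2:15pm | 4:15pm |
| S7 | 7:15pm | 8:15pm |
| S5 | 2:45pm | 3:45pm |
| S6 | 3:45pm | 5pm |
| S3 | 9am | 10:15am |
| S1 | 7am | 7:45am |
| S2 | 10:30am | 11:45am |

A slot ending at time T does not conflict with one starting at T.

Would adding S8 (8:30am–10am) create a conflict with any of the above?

S1: ends 7:45am at or before S8 starts 8:30am → clear.
S3: starts 9am before S8 ends 10am, and ends 10:15am after S8 starts 8:30am → overlap.
S2: starts 10:30am at or after S8 ends 10am → clear.
S4: starts 2:15pm at or after S8 ends 10am → clear.
S5: starts 2:45pm at or after S8 ends 10am → clear.
S6: starts 3:45pm at or after S8 ends 10am → clear.
S7: starts 7:15pm at or after S8 ends 10am → clear.
S8 overlaps S3.

Yes — it overlaps S3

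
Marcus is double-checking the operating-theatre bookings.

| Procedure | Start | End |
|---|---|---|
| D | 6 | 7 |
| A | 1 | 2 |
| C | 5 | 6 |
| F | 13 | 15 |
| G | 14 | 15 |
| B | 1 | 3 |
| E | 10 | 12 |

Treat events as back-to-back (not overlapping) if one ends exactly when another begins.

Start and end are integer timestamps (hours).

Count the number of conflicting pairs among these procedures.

Sorted by start: A, B, C, D, E, F, G.
B starts before A ends → A and B overlap.
C starts after A ends — done with A.
C starts after B ends — done with B.
D starts exactly when C ends (back-to-back, no overlap) — done with C.
E starts after D ends — done with D.
F starts after E ends — done with E.
G starts before F ends → F and G overlap.
Overlapping pairs: A & B, F & G — 2 in total.

2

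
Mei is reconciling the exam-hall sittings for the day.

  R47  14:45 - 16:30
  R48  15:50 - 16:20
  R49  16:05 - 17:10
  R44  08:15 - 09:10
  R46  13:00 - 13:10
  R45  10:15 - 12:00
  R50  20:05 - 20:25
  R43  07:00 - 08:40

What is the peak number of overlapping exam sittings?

Sort all start/end points and keep a running count:
07:00 start R43 → 1
08:15 start R44 → 2
08:40 end R43 → 1
09:10 end R44 → 0
10:15 start R45 → 1
12:00 end R45 → 0
13:00 start R46 → 1
13:10 end R46 → 0
14:45 start R47 → 1
15:50 start R48 → 2
16:05 start R49 → 3
16:20 end R48 → 2
16:30 end R47 → 1
17:10 end R49 → 0
20:05 start R50 → 1
20:25 end R50 → 0
Peak is 3, at 16:05 (R47, R48, R49).

3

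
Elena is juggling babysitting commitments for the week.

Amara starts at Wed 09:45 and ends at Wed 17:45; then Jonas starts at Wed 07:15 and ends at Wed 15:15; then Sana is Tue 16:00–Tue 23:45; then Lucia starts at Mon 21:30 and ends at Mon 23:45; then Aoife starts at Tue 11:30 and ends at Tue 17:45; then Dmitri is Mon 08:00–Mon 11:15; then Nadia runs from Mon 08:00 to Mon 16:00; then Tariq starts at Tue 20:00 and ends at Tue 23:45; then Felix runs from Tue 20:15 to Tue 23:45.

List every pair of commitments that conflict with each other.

Amara & Jonas, Aoife & Sana, Dmitri & Nadia, Felix & Sana, Felix & Tariq, Sana & Tariq

Two intervals overlap when each starts before the other ends.
Sorted by start: Nadia, Dmitri, Lucia, Aoife, Sana, Tariq, Felix, Jonas, Amara.
Dmitri starts before Nadia ends → Nadia and Dmitri overlap.
Lucia starts after Nadia ends, so nothing later overlaps Nadia either.
Lucia starts after Dmitri ends, so nothing later overlaps Dmitri either.
Aoife starts after Lucia ends, so nothing later overlaps Lucia either.
Sana starts before Aoife ends → Aoife and Sana overlap.
Tariq starts after Aoife ends, so nothing later overlaps Aoife either.
Tariq starts before Sana ends → Sana and Tariq overlap.
Felix starts before Sana ends → Sana and Felix overlap.
Jonas starts after Sana ends, so nothing later overlaps Sana either.
Felix starts before Tariq ends → Tariq and Felix overlap.
Jonas starts after Tariq ends, so nothing later overlaps Tariq either.
Jonas starts after Felix ends, so nothing later overlaps Felix either.
Amara starts before Jonas ends → Jonas and Amara overlap.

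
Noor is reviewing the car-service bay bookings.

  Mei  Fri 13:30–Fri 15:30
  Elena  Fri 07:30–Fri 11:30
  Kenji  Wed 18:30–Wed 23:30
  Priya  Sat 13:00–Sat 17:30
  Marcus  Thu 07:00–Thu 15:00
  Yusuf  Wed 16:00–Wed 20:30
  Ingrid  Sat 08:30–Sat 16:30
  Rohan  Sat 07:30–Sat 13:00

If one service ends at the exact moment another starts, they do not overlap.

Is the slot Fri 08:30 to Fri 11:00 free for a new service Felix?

No — it overlaps Elena

Yusuf: ends Wed 20:30 at or before Felix starts Fri 08:30 → clear.
Kenji: ends Wed 23:30 at or before Felix starts Fri 08:30 → clear.
Marcus: ends Thu 15:00 at or before Felix starts Fri 08:30 → clear.
Elena: starts Fri 07:30 before Felix ends Fri 11:00, and ends Fri 11:30 after Felix starts Fri 08:30 → overlap.
Mei: starts Fri 13:30 at or after Felix ends Fri 11:00 → clear.
Rohan: starts Sat 07:30 at or after Felix ends Fri 11:00 → clear.
Ingrid: starts Sat 08:30 at or after Felix ends Fri 11:00 → clear.
Priya: starts Sat 13:00 at or after Felix ends Fri 11:00 → clear.
Felix overlaps Elena.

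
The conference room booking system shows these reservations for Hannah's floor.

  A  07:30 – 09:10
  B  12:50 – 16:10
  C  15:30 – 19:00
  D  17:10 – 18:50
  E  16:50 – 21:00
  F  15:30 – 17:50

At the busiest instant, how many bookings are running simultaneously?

Sort all start/end points and keep a running count:
07:30 start A → 1
09:10 end A → 0
12:50 start B → 1
15:30 start C → 2
15:30 start F → 3
16:10 end B → 2
16:50 start E → 3
17:10 start D → 4
17:50 end F → 3
18:50 end D → 2
19:00 end C → 1
21:00 end E → 0
Peak is 4, at 17:10 (C, D, E, F).

4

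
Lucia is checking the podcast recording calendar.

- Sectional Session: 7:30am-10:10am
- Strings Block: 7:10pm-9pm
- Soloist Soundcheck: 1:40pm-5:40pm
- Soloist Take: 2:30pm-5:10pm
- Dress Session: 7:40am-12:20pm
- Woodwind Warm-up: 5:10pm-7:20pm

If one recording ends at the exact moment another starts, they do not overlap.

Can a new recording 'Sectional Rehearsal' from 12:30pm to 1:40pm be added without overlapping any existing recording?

Yes — the slot is free

Sectional Session: ends 10:10am at or before Sectional Rehearsal starts 12:30pm → clear.
Dress Session: ends 12:20pm at or before Sectional Rehearsal starts 12:30pm → clear.
Soloist Soundcheck: starts 1:40pm at or after Sectional Rehearsal ends 1:40pm → clear.
Soloist Take: starts 2:30pm at or after Sectional Rehearsal ends 1:40pm → clear.
Woodwind Warm-up: starts 5:10pm at or after Sectional Rehearsal ends 1:40pm → clear.
Strings Block: starts 7:10pm at or after Sectional Rehearsal ends 1:40pm → clear.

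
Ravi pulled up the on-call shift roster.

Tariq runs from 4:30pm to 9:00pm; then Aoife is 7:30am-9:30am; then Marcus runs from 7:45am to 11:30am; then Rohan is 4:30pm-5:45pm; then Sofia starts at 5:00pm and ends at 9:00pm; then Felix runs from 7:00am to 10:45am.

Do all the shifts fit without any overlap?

Sorted by start: Felix, Aoife, Marcus, Rohan, Tariq, Sofia.
Aoife starts before Felix ends → Felix and Aoife overlap.
That's a conflict, so the schedule is not conflict-free.

No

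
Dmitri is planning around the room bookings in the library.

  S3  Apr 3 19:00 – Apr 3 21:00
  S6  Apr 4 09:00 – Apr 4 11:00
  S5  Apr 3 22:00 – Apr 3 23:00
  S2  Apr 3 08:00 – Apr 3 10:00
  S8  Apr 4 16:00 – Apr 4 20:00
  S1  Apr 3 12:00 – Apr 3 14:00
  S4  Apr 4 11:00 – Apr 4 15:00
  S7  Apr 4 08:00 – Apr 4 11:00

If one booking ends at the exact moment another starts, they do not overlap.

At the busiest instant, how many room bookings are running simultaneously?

2

Walk through starts and ends in time order (an end at T is processed before a start at T):
Apr 3 08:00 start S2 → 1
Apr 3 10:00 end S2 → 0
Apr 3 12:00 start S1 → 1
Apr 3 14:00 end S1 → 0
Apr 3 19:00 start S3 → 1
Apr 3 21:00 end S3 → 0
Apr 3 22:00 start S5 → 1
Apr 3 23:00 end S5 → 0
Apr 4 08:00 start S7 → 1
Apr 4 09:00 start S6 → 2
Apr 4 11:00 end S6 → 1
Apr 4 11:00 end S7 → 0
Apr 4 11:00 start S4 → 1
Apr 4 15:00 end S4 → 0
Apr 4 16:00 start S8 → 1
Apr 4 20:00 end S8 → 0
Peak is 2, at Apr 4 09:00 (S6, S7).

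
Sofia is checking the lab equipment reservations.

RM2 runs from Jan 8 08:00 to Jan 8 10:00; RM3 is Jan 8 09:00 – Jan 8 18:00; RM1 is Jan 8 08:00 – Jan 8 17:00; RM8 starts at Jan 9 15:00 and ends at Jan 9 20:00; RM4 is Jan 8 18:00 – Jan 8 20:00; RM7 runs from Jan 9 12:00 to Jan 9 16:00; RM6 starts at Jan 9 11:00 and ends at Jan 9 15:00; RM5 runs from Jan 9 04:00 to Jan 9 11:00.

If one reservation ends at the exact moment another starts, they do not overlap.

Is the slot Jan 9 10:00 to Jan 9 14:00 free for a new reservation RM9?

RM1: ends Jan 8 17:00 at or before RM9 starts Jan 9 10:00 → clear.
RM2: ends Jan 8 10:00 at or before RM9 starts Jan 9 10:00 → clear.
RM3: ends Jan 8 18:00 at or before RM9 starts Jan 9 10:00 → clear.
RM4: ends Jan 8 20:00 at or before RM9 starts Jan 9 10:00 → clear.
RM5: starts Jan 9 04:00 before RM9 ends Jan 9 14:00, and ends Jan 9 11:00 after RM9 starts Jan 9 10:00 → overlap.
RM6: starts Jan 9 11:00 before RM9 ends Jan 9 14:00, and ends Jan 9 15:00 after RM9 starts Jan 9 10:00 → overlap.
RM7: starts Jan 9 12:00 before RM9 ends Jan 9 14:00, and ends Jan 9 16:00 after RM9 starts Jan 9 10:00 → overlap.
RM8: starts Jan 9 15:00 at or after RM9 ends Jan 9 14:00 → clear.
RM9 overlaps RM5, RM6, RM7.

No — it overlaps RM5, RM6, RM7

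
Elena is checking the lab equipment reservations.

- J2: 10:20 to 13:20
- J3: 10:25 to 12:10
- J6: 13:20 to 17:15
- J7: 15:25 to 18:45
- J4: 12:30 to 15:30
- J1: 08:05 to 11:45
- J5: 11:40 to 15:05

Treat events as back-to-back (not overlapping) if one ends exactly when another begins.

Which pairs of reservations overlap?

Sorted by start: J1, J2, J3, J5, J4, J6, J7.
J2 starts before J1 ends → J1 and J2 overlap.
J3 starts before J1 ends → J1 and J3 overlap.
J5 starts before J1 ends → J1 and J5 overlap.
J4 starts after J1 ends; J1 is clear from here.
J3 starts before J2 ends → J2 and J3 overlap.
J5 starts before J2 ends → J2 and J5 overlap.
J4 starts before J2 ends → J2 and J4 overlap.
J6 starts exactly when J2 ends (back-to-back, no overlap); J2 is clear from here.
J5 starts before J3 ends → J3 and J5 overlap.
J4 starts after J3 ends; J3 is clear from here.
J4 starts before J5 ends → J5 and J4 overlap.
J6 starts before J5 ends → J5 and J6 overlap.
J7 starts after J5 ends.
J6 starts before J4 ends → J4 and J6 overlap.
J7 starts before J4 ends → J4 and J7 overlap.
J7 starts before J6 ends → J6 and J7 overlap.

J1 & J2, J1 & J3, J1 & J5, J2 & J3, J2 & J4, J2 & J5, J3 & J5, J4 & J5, J4 & J6, J4 & J7, J5 & J6, J6 & J7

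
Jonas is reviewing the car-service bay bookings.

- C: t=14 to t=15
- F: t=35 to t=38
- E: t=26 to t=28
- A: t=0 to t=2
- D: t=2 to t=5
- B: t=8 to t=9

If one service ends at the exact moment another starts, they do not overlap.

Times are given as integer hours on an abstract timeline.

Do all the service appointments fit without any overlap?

Sorted by start: A, D, B, C, E, F.
D starts exactly when A ends (back-to-back, no overlap), so nothing later overlaps A either.
B starts after D ends, so nothing later overlaps D either.
C starts after B ends, so nothing later overlaps B either.
E starts after C ends, so nothing later overlaps C either.
F starts after E ends.
Every pair is clear; the schedule has no overlaps.

Yes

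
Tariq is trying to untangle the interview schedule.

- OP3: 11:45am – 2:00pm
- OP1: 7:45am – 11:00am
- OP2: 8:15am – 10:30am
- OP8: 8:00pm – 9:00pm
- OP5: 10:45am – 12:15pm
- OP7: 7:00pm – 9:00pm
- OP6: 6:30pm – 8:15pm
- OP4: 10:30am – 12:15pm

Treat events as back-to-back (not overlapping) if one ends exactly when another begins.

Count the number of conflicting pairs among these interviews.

Check each pair: they overlap iff neither finishes before the other starts.
Sorted by start: OP1, OP2, OP4, OP5, OP3, OP6, OP7, OP8.
OP2 starts before OP1 ends → OP1 and OP2 overlap.
OP4 starts before OP1 ends → OP1 and OP4 overlap.
OP5 starts before OP1 ends → OP1 and OP5 overlap.
OP3 starts after OP1 ends — done with OP1.
OP4 starts exactly when OP2 ends (back-to-back, no overlap) — done with OP2.
OP5 starts before OP4 ends → OP4 and OP5 overlap.
OP3 starts before OP4 ends → OP4 and OP3 overlap.
OP6 starts after OP4 ends — done with OP4.
OP3 starts before OP5 ends → OP5 and OP3 overlap.
OP6 starts after OP5 ends — done with OP5.
OP6 starts after OP3 ends — done with OP3.
OP7 starts before OP6 ends → OP6 and OP7 overlap.
OP8 starts before OP6 ends → OP6 and OP8 overlap.
OP8 starts before OP7 ends → OP7 and OP8 overlap.
Overlapping pairs: OP1 & OP2, OP1 & OP4, OP1 & OP5, OP3 & OP4, OP3 & OP5, OP4 & OP5, OP6 & OP7, OP6 & OP8, OP7 & OP8 — 9 in total.

9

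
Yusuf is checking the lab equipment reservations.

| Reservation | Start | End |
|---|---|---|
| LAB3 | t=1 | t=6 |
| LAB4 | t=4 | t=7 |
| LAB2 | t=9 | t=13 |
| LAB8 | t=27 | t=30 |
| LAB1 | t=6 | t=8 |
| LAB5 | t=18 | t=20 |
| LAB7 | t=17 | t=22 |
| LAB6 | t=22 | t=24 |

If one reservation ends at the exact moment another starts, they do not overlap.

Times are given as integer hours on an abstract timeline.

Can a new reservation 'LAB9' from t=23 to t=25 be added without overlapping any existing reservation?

LAB3: ends t=6 at or before LAB9 starts t=23 → clear.
LAB4: ends t=7 at or before LAB9 starts t=23 → clear.
LAB1: ends t=8 at or before LAB9 starts t=23 → clear.
LAB2: ends t=13 at or before LAB9 starts t=23 → clear.
LAB7: ends t=22 at or before LAB9 starts t=23 → clear.
LAB5: ends t=20 at or before LAB9 starts t=23 → clear.
LAB6: starts t=22 before LAB9 ends t=25, and ends t=24 after LAB9 starts t=23 → overlap.
LAB8: starts t=27 at or after LAB9 ends t=25 → clear.
LAB9 overlaps LAB6.

No — it overlaps LAB6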